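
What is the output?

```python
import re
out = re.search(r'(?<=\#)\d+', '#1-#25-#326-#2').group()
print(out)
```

1

The lookaround is zero-width — it requires the adjacent text to match without consuming it, so the asserted text isn't part of the match.
The match spans [1:2] → '1'.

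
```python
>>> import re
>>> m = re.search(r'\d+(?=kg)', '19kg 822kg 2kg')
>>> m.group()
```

Because the assertion is zero-width, the text it checks is not consumed and won't appear in the result.
The match spans [0:2] → '19'.

'19'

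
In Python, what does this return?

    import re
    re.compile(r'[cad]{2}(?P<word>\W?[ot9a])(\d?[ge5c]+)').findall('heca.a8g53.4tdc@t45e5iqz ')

[('.a', '8g5'), ('@t', '45e5')]

Pattern: exactly 2 of one of [cad]; then optionally a non-word character, then one of [ot9a] (captured as 'word'); then optionally a digit, then one or more of one of [ge5c] (captured).
Matches: at [2:9] match 'ca.a8g5', groups = ('.a', '8g5'); at [13:21] match 'dc@t45e5', groups = ('@t', '45e5').
Multiple groups make `findall` return tuples — one 2-tuple for each match.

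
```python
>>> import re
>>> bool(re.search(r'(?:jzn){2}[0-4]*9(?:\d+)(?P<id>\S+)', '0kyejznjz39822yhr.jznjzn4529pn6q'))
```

False

Pattern: the literal 'jzn' repeated 2 times, then zero or more of a character in [0-4], then the literal '9'; then one or more of a digit (non-capturing group); then one or more of a non-whitespace character (captured as 'id').
`re.search` scans for the first position where the pattern succeeds.
Here the pattern never matches, so the call returns None, and `bool(None)` is False.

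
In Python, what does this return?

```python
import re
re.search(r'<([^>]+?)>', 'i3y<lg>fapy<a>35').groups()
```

`search` walks the string left to right and returns the first match it finds.
The match spans [3:7] → '<lg>'.
Captured: group 1 = 'lg'.

('lg',)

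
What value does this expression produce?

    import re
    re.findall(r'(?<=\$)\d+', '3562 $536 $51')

Because the assertion is zero-width, the text it checks is not consumed and won't appear in the result.
With no groups in the pattern, `findall` gives back each whole match — 2 here.

['536', '51']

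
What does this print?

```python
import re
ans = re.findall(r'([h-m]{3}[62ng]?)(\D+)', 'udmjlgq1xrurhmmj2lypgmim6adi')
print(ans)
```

[('mjlg', 'q'), ('hmm', 'j'), ('mim6', 'adi')]

The pattern matches exactly 3 of a character in [h-m], then optionally one of [62ng] (captured); then one or more of a non-digit (captured).
With 2 capturing groups, `findall` returns a 2-tuple per match.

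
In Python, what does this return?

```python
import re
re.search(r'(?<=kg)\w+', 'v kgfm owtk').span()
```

(4, 6)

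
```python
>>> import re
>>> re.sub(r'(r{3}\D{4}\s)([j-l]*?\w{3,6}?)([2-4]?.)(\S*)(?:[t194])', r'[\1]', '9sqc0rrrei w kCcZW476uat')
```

This matches exactly 3 of a literal 'r', then exactly 4 of a non-digit, then whitespace (captured); then zero or more of a character in [j-l] (lazy), then 3 to 6 of a word character (lazy) (captured); then optionally a character in [2-4], then any character (captured); then zero or more of a non-whitespace character (captured); then one of [t194] (non-capturing group).
Matches: at [5:24] → 'rrrei w kCcZW476uat'.
Each match is replaced using the text its own group 1 captured.

'9sqc0[rrrei w ]'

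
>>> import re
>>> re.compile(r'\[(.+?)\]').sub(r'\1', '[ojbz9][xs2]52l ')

The replacement refers to a captured group, so each match is rewritten using its own captured text.

'ojbz9xs252l '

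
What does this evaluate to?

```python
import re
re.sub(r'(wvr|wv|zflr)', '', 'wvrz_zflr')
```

'z_'

The regex engine tests alternatives in the order written; an earlier branch that matches wins even if a later one would match more.
Each match is replaced by ''.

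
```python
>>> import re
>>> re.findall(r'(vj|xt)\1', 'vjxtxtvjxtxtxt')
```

['xt', 'xt']

The backreference `\1` re-matches whatever the first group consumed, character for character.
Matches: at [2:6] match 'xtxt', group 1 = 'xt'; at [8:12] match 'xtxt', group 1 = 'xt'.
Because there's exactly one group, `findall` drops the full match and keeps group 1 from each hit.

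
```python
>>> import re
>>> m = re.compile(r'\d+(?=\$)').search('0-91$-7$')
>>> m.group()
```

The lookaround is zero-width — it requires the adjacent text to match without consuming it, so the asserted text isn't part of the match.
The match spans [2:4] → '91'.

'91'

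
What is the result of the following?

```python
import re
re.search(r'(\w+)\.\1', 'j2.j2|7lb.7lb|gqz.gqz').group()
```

'j2.j2'

A backreference is literal: `\1` must see the identical characters the first group matched.
`search` walks the string left to right and returns the first match it finds.
The match spans [0:5] → 'j2.j2'.
Captured: group 1 = 'j2'.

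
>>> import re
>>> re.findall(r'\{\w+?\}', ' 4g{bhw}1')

['{bhw}']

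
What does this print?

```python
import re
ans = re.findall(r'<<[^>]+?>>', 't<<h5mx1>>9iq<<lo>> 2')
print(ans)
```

['<<h5mx1>>', '<<lo>>']

Scanning left to right: at [1:10] → '<<h5mx1>>'; at [13:19] → '<<lo>>'.
Since nothing is captured, `findall` lists the 2 matched substrings directly.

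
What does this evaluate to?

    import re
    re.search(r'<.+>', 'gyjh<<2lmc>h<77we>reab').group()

The match spans [4:18] → '<<2lmc>h<77we>'.

'<<2lmc>h<77we>'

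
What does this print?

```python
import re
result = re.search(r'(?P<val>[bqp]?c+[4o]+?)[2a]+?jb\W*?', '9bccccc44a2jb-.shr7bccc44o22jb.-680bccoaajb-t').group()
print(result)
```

This matches optionally one of [bqp], then one or more of the literal 'c', then one or more of one of [4o] (lazy) (captured as 'val'); then one or more of one of [2a] (lazy), then the literal 'jb', then zero or more of a non-word character (lazy).
The `?` after the quantifier makes it lazy — it takes as little as possible before letting the rest of the pattern try.
`re.search` scans for the first position where the pattern succeeds.
The match spans [1:13] → 'bccccc44a2jb'.
Captured: group 1 = 'bccccc44'.

bccccc44a2jb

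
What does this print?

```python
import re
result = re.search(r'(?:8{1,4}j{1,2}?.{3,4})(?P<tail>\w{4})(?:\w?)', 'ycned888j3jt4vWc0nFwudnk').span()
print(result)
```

The pattern matches 1 to 4 of the literal '8', then 1 to 2 of the literal 'j' (lazy), then 3 to 4 of any character (non-capturing group); then exactly 4 of a word character (captured as 'tail'); then optionally a word character (non-capturing group).
`search` walks the string left to right and returns the first match it finds.
The match spans [5:18] → '888j3jt4vWc0n'.
Captured: group 1 = 'vWc0'.

(5, 18)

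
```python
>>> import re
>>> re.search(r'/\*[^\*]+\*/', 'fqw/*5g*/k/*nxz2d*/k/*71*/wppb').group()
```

'/*5g*/'

The match spans [3:9] → '/*5g*/'.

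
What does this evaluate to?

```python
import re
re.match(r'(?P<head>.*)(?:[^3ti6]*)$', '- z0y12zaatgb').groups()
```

The match spans [0:13] → '- z0y12zaatgb'.
Captured: group 1 = '- z0y12zaatgb'.

('- z0y12zaatgb',)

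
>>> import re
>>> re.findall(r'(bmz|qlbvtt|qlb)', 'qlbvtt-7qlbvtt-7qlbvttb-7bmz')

['qlbvtt', 'qlbvtt', 'qlbvtt', 'bmz']

The regex engine tests alternatives in the order written; an earlier branch that matches wins even if a later one would match more.
`findall` collects group 1 from each match (4 total).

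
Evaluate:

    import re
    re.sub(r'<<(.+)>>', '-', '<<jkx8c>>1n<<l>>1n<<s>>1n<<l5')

Matches: at [0:23] → '<<jkx8c>>1n<<l>>1n<<s>>'.
`sub` substitutes '-' at each match site.

'-1n<<l5'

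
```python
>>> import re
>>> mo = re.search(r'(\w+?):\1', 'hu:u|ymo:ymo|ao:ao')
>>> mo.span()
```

(1, 4)

A backreference is literal: `\1` must see the identical characters the first group matched.
`re.search` scans for the first position where the pattern succeeds.
The match spans [1:4] → 'u:u'.
Captured: group 1 = 'u'.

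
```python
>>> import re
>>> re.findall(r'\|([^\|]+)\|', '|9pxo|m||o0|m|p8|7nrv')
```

['9pxo', 'o0', 'p8']

Matches: at [0:6] match '|9pxo|', group 1 = '9pxo'; at [8:12] match '|o0|', group 1 = 'o0'; at [13:17] match '|p8|', group 1 = 'p8'.
One capturing group, so `findall` returns just the captured substring from each match — 3 in all.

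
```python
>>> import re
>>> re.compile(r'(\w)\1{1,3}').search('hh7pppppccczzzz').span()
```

(0, 2)

The backreference `\1` re-matches whatever the first group consumed, character for character.
The match spans [0:2] → 'hh'.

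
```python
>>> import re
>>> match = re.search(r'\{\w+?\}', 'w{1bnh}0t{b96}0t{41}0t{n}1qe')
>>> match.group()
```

The match spans [1:7] → '{1bnh}'.

'{1bnh}'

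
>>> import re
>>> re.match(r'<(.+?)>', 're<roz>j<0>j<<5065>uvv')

None

With `match`, the pattern is implicitly anchored at the beginning.
Here position 0 doesn't satisfy it, so the call returns None.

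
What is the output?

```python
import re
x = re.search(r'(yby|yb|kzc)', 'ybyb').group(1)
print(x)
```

yby

The regex engine tests alternatives in the order written; an earlier branch that matches wins even if a later one would match more.
`search` walks the string left to right and returns the first match it finds.
The match spans [0:3] → 'yby'.
Captured: group 1 = 'yby'.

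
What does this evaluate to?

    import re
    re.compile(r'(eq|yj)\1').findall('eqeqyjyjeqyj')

`\1` has to match the exact text group 1 already captured.
`findall` collects group 1 from each match (2 total).

['eq', 'yj']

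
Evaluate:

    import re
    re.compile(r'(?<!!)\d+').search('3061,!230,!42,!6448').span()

(0, 4)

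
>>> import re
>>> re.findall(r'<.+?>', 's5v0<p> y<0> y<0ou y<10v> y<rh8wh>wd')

Matches: at [4:7] → '<p>'; at [9:12] → '<0>'; at [14:25] → '<0ou y<10v>'; at [27:34] → '<rh8wh>'.
No capturing groups, so `findall` returns the 4 full match strings.

['<p>', '<0>', '<0ou y<10v>', '<rh8wh>']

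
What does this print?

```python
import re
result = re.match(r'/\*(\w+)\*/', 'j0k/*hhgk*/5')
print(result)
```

None

`re.match` won't scan ahead — the pattern has to work from the very first character.
Here the pattern fails at index 0, so the call returns None.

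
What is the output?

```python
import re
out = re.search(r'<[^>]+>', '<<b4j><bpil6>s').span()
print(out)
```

The match spans [0:6] → '<<b4j>'.

(0, 6)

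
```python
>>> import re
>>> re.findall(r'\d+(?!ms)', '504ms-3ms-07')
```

['50', '07']

A negative assertion filters positions out without eating any characters.
Since nothing is captured, `findall` lists the 2 matched substrings directly.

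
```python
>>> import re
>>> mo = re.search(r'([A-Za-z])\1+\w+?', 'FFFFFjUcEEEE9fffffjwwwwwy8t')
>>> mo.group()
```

'FFFFFj'

A backreference is literal: `\1` must see the identical characters the first group matched.
Unlike `match`, `search` isn't anchored — it looks for the pattern anywhere in the string.
The match spans [0:6] → 'FFFFFj'.
Captured: group 1 = 'F'.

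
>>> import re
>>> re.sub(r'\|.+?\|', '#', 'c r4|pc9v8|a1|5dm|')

'c r4#a1#'

A non-greedy quantifier consumes as few characters as it can — just enough that the remainder of the pattern still matches from where it stops; whatever follows it matches normally.
Matches: at [4:11] → '|pc9v8|'; at [13:18] → '|5dm|'.
Every occurrence is swapped for '#'.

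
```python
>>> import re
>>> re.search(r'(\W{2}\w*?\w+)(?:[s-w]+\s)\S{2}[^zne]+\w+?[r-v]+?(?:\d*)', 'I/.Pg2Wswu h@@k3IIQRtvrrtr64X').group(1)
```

'/.Pg2Wsw'

The match spans [1:28] → '/.Pg2Wswu h@@k3IIQRtvrrtr64'.
Captured: group 1 = '/.Pg2Wsw'.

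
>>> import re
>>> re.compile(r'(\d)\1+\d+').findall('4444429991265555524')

A backreference is literal: `\1` must see the identical characters the first group matched.
Scanning left to right: at [0:19] match '4444429991265555524', group 1 = '4'.
Because there's exactly one group, `findall` drops the full match and keeps group 1 from the one hit.

['4']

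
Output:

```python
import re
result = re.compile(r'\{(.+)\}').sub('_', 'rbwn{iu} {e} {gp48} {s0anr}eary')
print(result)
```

rbwn_eary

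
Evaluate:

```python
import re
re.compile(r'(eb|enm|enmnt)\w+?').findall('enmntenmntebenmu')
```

['enm', 'enm', 'eb']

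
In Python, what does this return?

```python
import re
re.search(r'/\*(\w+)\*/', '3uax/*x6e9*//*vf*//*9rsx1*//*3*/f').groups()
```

('x6e9',)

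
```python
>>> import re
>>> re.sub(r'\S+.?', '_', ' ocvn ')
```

' _'

Every occurrence is swapped for '_'.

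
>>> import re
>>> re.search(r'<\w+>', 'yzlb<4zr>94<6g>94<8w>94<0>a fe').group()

'<4zr>'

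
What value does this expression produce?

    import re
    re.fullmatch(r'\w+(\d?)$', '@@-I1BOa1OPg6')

This matches one or more of a word character; then optionally a digit (captured); then anchored at the end.
`re.fullmatch` is like wrapping the pattern in `^…$` (in single-line mode).
Here the string isn't matched end-to-end, so the call returns None.

None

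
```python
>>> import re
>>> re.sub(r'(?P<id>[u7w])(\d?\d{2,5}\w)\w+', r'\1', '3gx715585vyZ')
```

'3gx7'

This matches one of [u7w] (captured as 'id'); then optionally a digit, then 2 to 5 of a digit, then a word character (captured); then one or more of a word character.
Matches: at [3:12] → '715585vyZ'.
Each match is replaced using the text its own group 1 captured.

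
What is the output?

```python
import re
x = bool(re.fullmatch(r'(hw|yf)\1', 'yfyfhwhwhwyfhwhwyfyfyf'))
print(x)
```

`\1` is not a pattern — it's the concrete string captured by group 1, re-applied verbatim.
`re.fullmatch` requires the pattern to consume the entire string.
Here the pattern can't cover the whole string, so the call returns None, and `bool(None)` is False.

False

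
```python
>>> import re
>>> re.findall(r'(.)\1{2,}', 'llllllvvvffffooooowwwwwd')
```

['l', 'v', 'f', 'o', 'w']

After group 1 captures some text, `\1` only succeeds where that same text appears again.
Because there's exactly one group, `findall` drops the full match and keeps group 1 from each hit.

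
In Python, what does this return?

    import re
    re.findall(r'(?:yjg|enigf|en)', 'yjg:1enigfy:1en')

Branches in `(...|...)` are attempted left-to-right; the first branch that allows the whole pattern to succeed is taken.
Since nothing is captured, `findall` lists the 3 matched substrings directly.

['yjg', 'enigf', 'en']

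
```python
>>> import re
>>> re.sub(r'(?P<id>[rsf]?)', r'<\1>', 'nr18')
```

The pattern matches optionally one of [rsf] (captured as 'id').
Matches: at [0:0] → ''; at [1:2] → 'r'; at [2:2] → ''; at [3:3] → ''; at [4:4] → ''.
`\1` in the replacement pulls in group 1's text for each match.

'<>n<r><>1<>8<>'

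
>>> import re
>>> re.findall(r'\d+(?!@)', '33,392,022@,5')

['33', '392', '02', '5']

The negative lookaround is zero-width — it rules out positions where the adjacent text would match, without consuming anything.
Scanning left to right: at [0:2] → '33'; at [3:6] → '392'; at [7:9] → '02'; at [12:13] → '5'.
No capturing groups, so `findall` returns the 4 full match strings.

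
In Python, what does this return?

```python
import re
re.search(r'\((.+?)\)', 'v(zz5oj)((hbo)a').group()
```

Lazy quantifiers expand one character at a time until the remainder of the pattern can match.
`re.search` scans for the first position where the pattern succeeds.
The match spans [1:8] → '(zz5oj)'.
Captured: group 1 = 'zz5oj'.

'(zz5oj)'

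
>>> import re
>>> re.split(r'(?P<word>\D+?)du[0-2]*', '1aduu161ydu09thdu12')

['1', 'a', 'u161', 'y', '9', 'th', '']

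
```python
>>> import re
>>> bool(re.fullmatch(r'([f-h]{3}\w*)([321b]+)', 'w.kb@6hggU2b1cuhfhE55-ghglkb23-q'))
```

The pattern matches exactly 3 of a character in [f-h], then zero or more of a word character (captured); then one or more of one of [321b] (captured).
`re.fullmatch` requires the pattern to consume the entire string.
Here there's no way to consume every character, so the call returns None, and `bool(None)` is False.

False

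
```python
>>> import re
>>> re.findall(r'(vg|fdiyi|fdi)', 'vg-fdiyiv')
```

['vg', 'fdiyi']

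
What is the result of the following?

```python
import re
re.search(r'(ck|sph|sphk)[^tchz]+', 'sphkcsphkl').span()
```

`re.search` scans for the first position where the pattern succeeds.
The match spans [0:4] → 'sphk'.
Captured: group 1 = 'sph'.

(0, 4)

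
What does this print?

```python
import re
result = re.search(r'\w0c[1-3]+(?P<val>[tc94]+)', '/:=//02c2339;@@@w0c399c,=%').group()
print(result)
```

w0c399c

The pattern matches a word character, then the literal '0c', then one or more of a character in [1-3]; then one or more of one of [tc94] (captured as 'val').
`search` walks the string left to right and returns the first match it finds.
The match spans [16:23] → 'w0c399c'.
Captured: group 1 = '99c'.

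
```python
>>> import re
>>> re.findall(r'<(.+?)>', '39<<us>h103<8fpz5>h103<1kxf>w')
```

['<us', '8fpz5', '1kxf']

The `?` after the quantifier makes it lazy — it takes as little as possible before letting the rest of the pattern try.
One capturing group, so `findall` returns just the captured substring from each match — 3 in all.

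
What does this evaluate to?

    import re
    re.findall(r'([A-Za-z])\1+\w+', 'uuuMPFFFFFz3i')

['u']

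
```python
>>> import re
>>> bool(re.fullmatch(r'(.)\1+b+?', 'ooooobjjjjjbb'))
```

`\1` is not a pattern — it's the concrete string captured by group 1, re-applied verbatim.
`re.fullmatch` requires the pattern to consume the entire string.
Here there's no way to consume every character, so the call returns None, and `bool(None)` is False.

False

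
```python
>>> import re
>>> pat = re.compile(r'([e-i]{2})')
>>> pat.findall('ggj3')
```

['gg']

This matches exactly 2 of a character in [e-i] (captured).
Walking the string: at [0:2] match 'gg', group 1 = 'gg'.
Because there's exactly one group, `findall` drops the full match and keeps group 1 from the one hit.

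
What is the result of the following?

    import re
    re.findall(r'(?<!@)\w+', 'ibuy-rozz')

['ibuy', 'rozz']

The negative lookahead/lookbehind blocks any match where the forbidden context is present.
Since nothing is captured, `findall` lists the 2 matched substrings directly.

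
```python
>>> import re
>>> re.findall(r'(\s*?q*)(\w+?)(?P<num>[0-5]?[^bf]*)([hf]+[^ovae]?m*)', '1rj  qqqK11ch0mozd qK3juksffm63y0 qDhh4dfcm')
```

[('', '1', 'rj  qqqK11ch0mozd qK3juks', 'ffm'), ('', '6', '3y0 qDhh4d', 'fcm')]

Pattern: zero or more of whitespace (lazy), then zero or more of a literal 'q' (captured); then one or more of a word character (lazy) (captured); then optionally a character in [0-5], then zero or more of any character except [bf] (captured as 'num'); then one or more of one of [hf], then optionally any character except [ovae], then zero or more of the literal 'm' (captured).
Lazy quantifiers expand one character at a time until the remainder of the pattern can match.
Walking the string: at [0:29] match '1rj  qqqK11ch0mozd qK3juksffm', groups = ('', '1', 'rj  qqqK11ch0mozd qK3juks', 'ffm'); at [29:43] match '63y0 qDhh4dfcm', groups = ('', '6', '3y0 qDhh4d', 'fcm').
`findall` packs the 4 group values into a tuple for every match.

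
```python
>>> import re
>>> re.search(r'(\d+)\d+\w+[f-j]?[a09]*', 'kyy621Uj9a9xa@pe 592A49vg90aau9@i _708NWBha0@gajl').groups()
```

('62',)

The match spans [3:13] → '621Uj9a9xa'.
Captured: group 1 = '62'.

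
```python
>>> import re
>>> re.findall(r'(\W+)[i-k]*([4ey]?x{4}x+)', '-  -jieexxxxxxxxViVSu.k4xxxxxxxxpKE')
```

This matches one or more of a non-word character (captured); then zero or more of a character in [i-k]; then optionally one of [4ey], then exactly 4 of the literal 'x', then one or more of the literal 'x' (captured).
Walking the string: at [21:32] match '.k4xxxxxxxx', groups = ('.', '4xxxxxxxx').
Multiple groups make `findall` return tuples — one 2-tuple for the one match.

[('.', '4xxxxxxxx')]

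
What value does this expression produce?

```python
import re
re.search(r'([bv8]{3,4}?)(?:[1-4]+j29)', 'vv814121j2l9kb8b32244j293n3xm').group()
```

This matches 3 to 4 of one of [bv8] (lazy) (captured); then one or more of a character in [1-4], then the literal 'j29' (non-capturing group).
The match spans [13:24] → 'b8b32244j29'.

'b8b32244j29'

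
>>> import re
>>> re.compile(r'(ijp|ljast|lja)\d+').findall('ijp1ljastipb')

Matches: at [0:4] match 'ijp1', group 1 = 'ijp'.
Because there's exactly one group, `findall` drops the full match and keeps group 1 from the one hit.

['ijp']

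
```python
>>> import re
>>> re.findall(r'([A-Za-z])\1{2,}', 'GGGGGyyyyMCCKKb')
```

The backreference `\1` re-matches whatever the first group consumed, character for character.
Because there's exactly one group, `findall` drops the full match and keeps group 1 from each hit.

['G', 'y']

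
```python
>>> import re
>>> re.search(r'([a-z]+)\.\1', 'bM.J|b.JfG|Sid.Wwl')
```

None

After group 1 captures some text, `\1` only succeeds where that same text appears again.
Here no position works, so the call returns None.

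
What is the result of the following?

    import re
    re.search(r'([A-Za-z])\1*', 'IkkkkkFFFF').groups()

The match spans [0:1] → 'I'.
Captured: group 1 = 'I'.

('I',)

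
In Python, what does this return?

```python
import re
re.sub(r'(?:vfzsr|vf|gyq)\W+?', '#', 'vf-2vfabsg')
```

'#2vfabsg'

Every occurrence is swapped for '#'.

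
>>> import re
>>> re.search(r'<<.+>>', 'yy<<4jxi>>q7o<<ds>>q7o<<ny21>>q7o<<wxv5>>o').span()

(2, 41)

Unlike `match`, `search` isn't anchored — it looks for the pattern anywhere in the string.
The match spans [2:41] → '<<4jxi>>q7o<<ds>>q7o<<ny21>>q7o<<wxv5>>'.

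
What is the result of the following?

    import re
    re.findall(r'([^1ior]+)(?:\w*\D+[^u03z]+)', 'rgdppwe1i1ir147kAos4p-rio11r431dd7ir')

['gdppwe', '3']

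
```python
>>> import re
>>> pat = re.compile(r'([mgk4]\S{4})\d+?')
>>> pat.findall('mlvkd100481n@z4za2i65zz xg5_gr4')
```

This matches one of [mgk4], then exactly 4 of a non-whitespace character (captured); then one or more of a digit (lazy).
One capturing group, so `findall` returns just the captured substring from each match — 3 in all.

['mlvkd', '4za2i', 'g5_gr']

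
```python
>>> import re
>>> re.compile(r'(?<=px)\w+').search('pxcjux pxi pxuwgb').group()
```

'cjux'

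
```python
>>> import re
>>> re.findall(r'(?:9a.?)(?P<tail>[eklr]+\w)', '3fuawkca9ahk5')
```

Because there's exactly one group, `findall` drops the full match and keeps group 1 from the one hit.

['k5']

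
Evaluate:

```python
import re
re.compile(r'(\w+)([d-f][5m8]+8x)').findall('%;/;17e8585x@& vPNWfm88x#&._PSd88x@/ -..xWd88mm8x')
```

[('vPNW', 'fm88x'), ('_PS', 'd88x'), ('xW', 'd88mm8x')]

2 groups means each result is a tuple of 2 captured strings — 3 here.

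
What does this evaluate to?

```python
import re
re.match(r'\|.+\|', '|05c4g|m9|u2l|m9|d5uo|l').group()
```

With `match`, the pattern is implicitly anchored at the beginning.
The match spans [0:22] → '|05c4g|m9|u2l|m9|d5uo|'.

'|05c4g|m9|u2l|m9|d5uo|'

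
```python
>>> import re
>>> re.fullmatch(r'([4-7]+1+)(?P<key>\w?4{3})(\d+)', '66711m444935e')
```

None

For `fullmatch`, every character of the input must be accounted for by the pattern.
Here there's no way to consume every character, so the call returns None.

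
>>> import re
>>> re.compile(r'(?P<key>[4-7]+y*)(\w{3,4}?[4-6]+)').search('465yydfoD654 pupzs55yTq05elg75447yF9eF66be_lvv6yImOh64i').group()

'465yydfoD654'

Pattern: one or more of a character in [4-7], then zero or more of a literal 'y' (captured as 'key'); then 3 to 4 of a word character (lazy), then one or more of a character in [4-6] (captured).
The match spans [0:12] → '465yydfoD654'.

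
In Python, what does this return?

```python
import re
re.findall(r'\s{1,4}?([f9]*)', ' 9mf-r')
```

['9']

Pattern: 1 to 4 of whitespace (lazy); then zero or more of one of [f9] (captured).
Scanning left to right: at [0:2] match ' 9', group 1 = '9'.
With a single group, `findall` returns only what that group captured — 1 item.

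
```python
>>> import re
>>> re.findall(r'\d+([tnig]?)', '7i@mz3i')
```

['i', 'i']

This matches one or more of a digit; then optionally one of [tnig] (captured).
Scanning left to right: at [0:2] match '7i', group 1 = 'i'; at [5:7] match '3i', group 1 = 'i'.
One capturing group, so `findall` returns just the captured substring from each match — 2 in all.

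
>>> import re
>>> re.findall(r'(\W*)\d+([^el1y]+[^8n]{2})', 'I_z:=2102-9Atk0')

[(':=', '-9Atk0')]

This matches zero or more of a non-word character (captured); then one or more of a digit; then one or more of any character except [el1y], then exactly 2 of any character except [8n] (captured).
Scanning left to right: at [3:15] match ':=2102-9Atk0', groups = (':=', '-9Atk0').
`findall` packs the 2 group values into a tuple for every match.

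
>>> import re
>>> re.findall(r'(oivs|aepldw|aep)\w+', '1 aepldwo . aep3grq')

The regex engine tests alternatives in the order written; an earlier branch that matches wins even if a later one would match more.
Because there's exactly one group, `findall` drops the full match and keeps group 1 from each hit.

['aepldw', 'aep']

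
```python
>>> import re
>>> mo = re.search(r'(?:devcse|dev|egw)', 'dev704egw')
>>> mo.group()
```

'dev'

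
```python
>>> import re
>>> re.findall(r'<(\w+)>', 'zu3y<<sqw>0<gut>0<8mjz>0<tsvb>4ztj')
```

['sqw', 'gut', '8mjz', 'tsvb']

One capturing group, so `findall` returns just the captured substring from each match — 4 in all.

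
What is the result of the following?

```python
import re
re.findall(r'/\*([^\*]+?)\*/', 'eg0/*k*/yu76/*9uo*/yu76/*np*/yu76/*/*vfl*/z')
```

`findall` collects group 1 from each match (4 total).

['k', '9uo', 'np', 'vfl']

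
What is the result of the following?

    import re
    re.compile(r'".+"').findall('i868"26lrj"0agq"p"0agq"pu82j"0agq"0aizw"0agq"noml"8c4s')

Scanning left to right: at [4:50] → '"26lrj"0agq"p"0agq"pu82j"0agq"0aizw"0agq"noml"'.
With no groups in the pattern, `findall` gives back each whole match — 1 here.

['"26lrj"0agq"p"0agq"pu82j"0agq"0aizw"0agq"noml"']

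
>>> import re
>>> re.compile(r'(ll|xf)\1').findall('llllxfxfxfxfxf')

`\1` is not a pattern — it's the concrete string captured by group 1, re-applied verbatim.
Because there's exactly one group, `findall` drops the full match and keeps group 1 from each hit.

['ll', 'xf', 'xf']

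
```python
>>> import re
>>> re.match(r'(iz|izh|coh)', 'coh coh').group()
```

'coh'

`re.match` won't scan ahead — the pattern has to work from the very first character.
The match spans [0:3] → 'coh'.
Captured: group 1 = 'coh'.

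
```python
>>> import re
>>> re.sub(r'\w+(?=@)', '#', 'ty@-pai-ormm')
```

The `(?=…)`/`(?<=…)` assertion just peeks at neighbouring text; it doesn't advance the match position.
Matches: at [0:2] → 'ty'.
Every occurrence is swapped for '#'.

'#@-pai-ormm'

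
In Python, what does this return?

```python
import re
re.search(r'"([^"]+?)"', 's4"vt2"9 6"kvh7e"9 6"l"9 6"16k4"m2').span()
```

(2, 7)

`search` walks the string left to right and returns the first match it finds.
The match spans [2:7] → '"vt2"'.
Captured: group 1 = 'vt2'.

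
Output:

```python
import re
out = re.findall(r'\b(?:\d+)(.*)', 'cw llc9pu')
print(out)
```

This matches a word boundary (`\b`, zero-width); then one or more of a digit (non-capturing group); then zero or more of any character (captured).
Because there's exactly one group, `findall` drops the full match and keeps group 1 from each hit.
Nothing in the string satisfies the pattern, so the list is empty.

[]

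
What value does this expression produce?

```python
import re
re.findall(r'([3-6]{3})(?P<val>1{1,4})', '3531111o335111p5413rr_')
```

2 groups means each result is a tuple of 2 captured strings — 2 here.

[('353', '1111'), ('335', '111')]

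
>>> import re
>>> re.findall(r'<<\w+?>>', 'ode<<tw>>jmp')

['<<tw>>']

Walking the string: at [3:9] → '<<tw>>'.
Since nothing is captured, `findall` lists the 1 matched substring directly.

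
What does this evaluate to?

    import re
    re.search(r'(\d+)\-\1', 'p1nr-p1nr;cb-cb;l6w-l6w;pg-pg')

None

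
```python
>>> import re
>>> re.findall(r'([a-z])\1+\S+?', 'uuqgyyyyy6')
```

['u', 'y']

The backreference `\1` re-matches whatever the first group consumed, character for character.
Scanning left to right: at [0:3] match 'uuq', group 1 = 'u'; at [4:10] match 'yyyyy6', group 1 = 'y'.
With a single group, `findall` returns only what that group captured — 2 items.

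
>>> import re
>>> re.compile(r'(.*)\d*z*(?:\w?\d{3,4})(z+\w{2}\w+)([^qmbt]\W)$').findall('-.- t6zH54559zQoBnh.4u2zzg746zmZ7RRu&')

[('-.- t6zH54559zQoBnh.4u2zzg', 'zmZ7RR', 'u&')]

This matches zero or more of any character (captured); then zero or more of a digit, then zero or more of a literal 'z'; then optionally a word character, then 3 to 4 of a digit (non-capturing group); then one or more of the literal 'z', then exactly 2 of a word character, then one or more of a word character (captured); then any character except [qmbt], then a non-word character (captured); then anchored at the end.
Scanning left to right: at [0:37] match '-.- t6zH54559zQoBnh.4u2zzg746zmZ7RRu&', groups = ('-.- t6zH54559zQoBnh.4u2zzg', 'zmZ7RR', 'u&').
With 3 capturing groups, `findall` returns a 3-tuple per match.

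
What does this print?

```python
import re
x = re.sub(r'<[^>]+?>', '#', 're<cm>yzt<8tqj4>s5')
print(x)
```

re#yzt#s5

Each match is replaced by '#'.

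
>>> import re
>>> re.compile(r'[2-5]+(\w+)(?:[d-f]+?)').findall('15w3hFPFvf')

Pattern: one or more of a character in [2-5]; then one or more of a word character (captured); then one or more of a character in [d-f] (lazy) (non-capturing group).
Walking the string: at [1:10] match '5w3hFPFvf', group 1 = 'w3hFPFv'.
`findall` collects group 1 from the one match (1 total).

['w3hFPFv']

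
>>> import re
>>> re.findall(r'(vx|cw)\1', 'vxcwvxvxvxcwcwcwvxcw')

['vx', 'cw']

The backreference `\1` re-matches whatever the first group consumed, character for character.
Scanning left to right: at [4:8] match 'vxvx', group 1 = 'vx'; at [10:14] match 'cwcw', group 1 = 'cw'.
Because there's exactly one group, `findall` drops the full match and keeps group 1 from each hit.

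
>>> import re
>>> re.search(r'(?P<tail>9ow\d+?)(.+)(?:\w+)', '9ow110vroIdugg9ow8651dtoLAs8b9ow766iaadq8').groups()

('9ow1', '10vroIdugg9ow8651dtoLAs8b9ow766iaadq')

The pattern matches the literal '9ow', then one or more of a digit (lazy) (captured as 'tail'); then one or more of any character (captured); then one or more of a word character (non-capturing group).
A non-greedy quantifier consumes as few characters as it can — just enough that the remainder of the pattern still matches from where it stops; whatever follows it matches normally.
`search` walks the string left to right and returns the first match it finds.
The match spans [0:41] → '9ow110vroIdugg9ow8651dtoLAs8b9ow766iaadq8'.
Captured: group 1 = '9ow1', group 2 = '10vroIdugg9ow8651dtoLAs8b9ow766iaadq'.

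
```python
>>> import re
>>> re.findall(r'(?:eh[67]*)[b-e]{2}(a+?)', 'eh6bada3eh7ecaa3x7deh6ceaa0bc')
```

['a', 'a']

This matches the literal 'eh', then zero or more of one of [67] (non-capturing group); then exactly 2 of a character in [b-e]; then one or more of a literal 'a' (lazy) (captured).
Because the quantifier is non-greedy, it stops expanding at the earliest point where the rest of the pattern can succeed.
Walking the string: at [8:14] match 'eh7eca', group 1 = 'a'; at [19:25] match 'eh6cea', group 1 = 'a'.
Because there's exactly one group, `findall` drops the full match and keeps group 1 from each hit.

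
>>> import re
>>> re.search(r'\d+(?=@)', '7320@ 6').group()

'7320'

Because the assertion is zero-width, the text it checks is not consumed and won't appear in the result.
The match spans [0:4] → '7320'.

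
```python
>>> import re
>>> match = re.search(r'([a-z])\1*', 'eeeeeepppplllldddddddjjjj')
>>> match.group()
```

'eeeeee'

After group 1 captures some text, `\1` only succeeds where that same text appears again.
The match spans [0:6] → 'eeeeee'.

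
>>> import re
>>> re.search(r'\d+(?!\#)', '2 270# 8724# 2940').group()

'2'

`(?!…)`/`(?<!…)` only lets a position through if the neighbouring text does NOT match; no characters are consumed.
The match spans [0:1] → '2'.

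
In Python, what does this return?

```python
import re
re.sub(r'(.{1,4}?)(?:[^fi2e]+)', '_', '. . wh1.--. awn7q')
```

This matches 1 to 4 of any character (lazy) (captured); then one or more of any character except [fi2e] (non-capturing group).
Matches: at [0:17] → '. . wh1.--. awn7q'.
Every occurrence is swapped for '_'.

'_'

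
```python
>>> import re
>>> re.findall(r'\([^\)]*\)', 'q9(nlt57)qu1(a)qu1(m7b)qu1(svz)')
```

['(nlt57)', '(a)', '(m7b)', '(svz)']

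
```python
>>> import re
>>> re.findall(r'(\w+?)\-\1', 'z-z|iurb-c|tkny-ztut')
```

['z']

After group 1 captures some text, `\1` only succeeds where that same text appears again.
With a single group, `findall` returns only what that group captured — 1 item.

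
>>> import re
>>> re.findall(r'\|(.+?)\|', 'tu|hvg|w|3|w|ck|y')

['hvg', '3', 'ck']

With the lazy modifier that quantifier settles for the fewest repetitions that let the rest of the pattern succeed (the atoms after it are unaffected and can still be greedy).
Because there's exactly one group, `findall` drops the full match and keeps group 1 from each hit.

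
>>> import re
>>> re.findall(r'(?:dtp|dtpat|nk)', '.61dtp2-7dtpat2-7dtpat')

['dtp', 'dtp', 'dtp']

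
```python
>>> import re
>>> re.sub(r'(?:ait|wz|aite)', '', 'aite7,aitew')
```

'e7,ew'

Branches in `(...|...)` are attempted left-to-right; the first branch that allows the whole pattern to succeed is taken.
Matches: at [0:3] → 'ait'; at [6:9] → 'ait'.
Every occurrence is swapped for ''.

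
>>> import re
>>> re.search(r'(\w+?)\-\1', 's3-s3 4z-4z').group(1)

's3'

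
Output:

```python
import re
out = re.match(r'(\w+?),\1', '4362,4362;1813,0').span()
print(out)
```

(0, 9)

The backreference `\1` re-matches whatever the first group consumed, character for character.
`re.match` won't scan ahead — the pattern has to work from the very first character.
The match spans [0:9] → '4362,4362'.
Captured: group 1 = '4362'.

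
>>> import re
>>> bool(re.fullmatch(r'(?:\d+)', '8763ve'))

The pattern matches one or more of a digit (non-capturing group).
`fullmatch` succeeds only if the pattern covers the string from start to end.
Here there's no way to consume every character, so the call returns None, and `bool(None)` is False.

False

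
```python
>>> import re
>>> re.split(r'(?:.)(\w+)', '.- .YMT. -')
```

['.- ', 'YMT', '. -']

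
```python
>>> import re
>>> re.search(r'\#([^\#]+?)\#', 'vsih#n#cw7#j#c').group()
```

'#n#'

`re.search` tries every starting position until one works.
The match spans [4:7] → '#n#'.
Captured: group 1 = 'n'.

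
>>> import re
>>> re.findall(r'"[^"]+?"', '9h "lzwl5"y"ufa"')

['"lzwl5"', '"ufa"']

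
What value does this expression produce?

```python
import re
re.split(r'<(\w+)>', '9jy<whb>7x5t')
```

Matches to split on: at [3:8] → '<whb>'.
The group in the pattern means `split` returns the separators' captures alongside the pieces.

['9jy', 'whb', '7x5t']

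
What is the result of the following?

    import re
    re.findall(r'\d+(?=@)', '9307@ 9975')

The positive lookaround only admits positions where the adjacent text matches; those characters stay outside the span.
Walking the string: at [0:4] → '9307'.
Since nothing is captured, `findall` lists the 1 matched substring directly.

['9307']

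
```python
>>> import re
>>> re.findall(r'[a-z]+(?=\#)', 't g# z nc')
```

['g']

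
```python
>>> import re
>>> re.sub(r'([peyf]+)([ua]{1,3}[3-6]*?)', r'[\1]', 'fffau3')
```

'[fff]3'

Lazy quantifiers expand one character at a time until the remainder of the pattern can match.
Each match is replaced using the text its own group 1 captured.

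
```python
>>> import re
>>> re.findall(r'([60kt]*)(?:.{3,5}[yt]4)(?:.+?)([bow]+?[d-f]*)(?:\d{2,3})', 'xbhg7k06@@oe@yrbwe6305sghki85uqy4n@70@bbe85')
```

[('k', 'bbe')]

Because the quantifier is non-greedy, it stops expanding at the earliest point where the rest of the pattern can succeed.
2 groups means the one result is a tuple of 2 captured strings — 1 here.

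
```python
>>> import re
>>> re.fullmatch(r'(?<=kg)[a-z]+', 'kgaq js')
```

None

For `fullmatch`, every character of the input must be accounted for by the pattern.
Here the string isn't matched end-to-end, so the call returns None.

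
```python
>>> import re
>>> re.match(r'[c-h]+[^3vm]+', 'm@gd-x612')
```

None

This matches one or more of a character in [c-h]; then one or more of any character except [3vm].
`match` is anchored at position 0; if the pattern doesn't fit there, it returns None.
Here position 0 doesn't satisfy it, so the call returns None.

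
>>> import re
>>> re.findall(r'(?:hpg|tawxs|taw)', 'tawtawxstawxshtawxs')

['taw', 'tawxs', 'tawxs', 'tawxs']

`|` is ordered: at each position the engine commits to the first alternative that works.
No capturing groups, so `findall` returns the 4 full match strings.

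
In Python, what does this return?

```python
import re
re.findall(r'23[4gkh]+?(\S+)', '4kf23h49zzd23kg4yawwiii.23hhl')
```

Pattern: the literal '23', then one or more of one of [4gkh] (lazy); then one or more of a non-whitespace character (captured).
The `?` after the quantifier makes it lazy — it takes as little as possible before letting the rest of the pattern try.
Scanning left to right: at [3:29] match '23h49zzd23kg4yawwiii.23hhl', group 1 = '49zzd23kg4yawwiii.23hhl'.
`findall` collects group 1 from the one match (1 total).

['49zzd23kg4yawwiii.23hhl']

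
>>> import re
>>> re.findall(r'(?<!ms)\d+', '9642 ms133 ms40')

['9642', '33', '0']

A negative assertion filters positions out without eating any characters.
Since nothing is captured, `findall` lists the 3 matched substrings directly.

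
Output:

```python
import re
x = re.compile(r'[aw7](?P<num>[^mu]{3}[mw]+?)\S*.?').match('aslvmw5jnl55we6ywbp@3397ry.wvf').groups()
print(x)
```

The match spans [0:30] → 'aslvmw5jnl55we6ywbp@3397ry.wvf'.
Captured: group 1 = 'slvm'.

('slvm',)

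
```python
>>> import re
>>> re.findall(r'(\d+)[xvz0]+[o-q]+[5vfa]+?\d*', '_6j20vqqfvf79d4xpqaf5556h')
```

Pattern: one or more of a digit (captured); then one or more of one of [xvz0], then one or more of a character in [o-q]; then one or more of one of [5vfa] (lazy), then zero or more of a digit.
Walking the string: at [3:9] match '20vqqf', group 1 = '20'; at [14:19] match '4xpqa', group 1 = '4'.
With a single group, `findall` returns only what that group captured — 2 items.

['20', '4']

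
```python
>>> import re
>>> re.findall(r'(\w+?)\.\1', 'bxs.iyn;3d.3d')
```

['3d']

The backreference `\1` re-matches whatever the first group consumed, character for character.
`findall` collects group 1 from the one match (1 total).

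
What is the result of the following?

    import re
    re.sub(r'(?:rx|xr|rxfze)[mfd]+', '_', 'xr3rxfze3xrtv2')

'xr3_ze3xrtv2'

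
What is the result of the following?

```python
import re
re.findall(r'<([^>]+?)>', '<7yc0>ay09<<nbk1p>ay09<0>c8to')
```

['7yc0', '<nbk1p', '0']

Because there's exactly one group, `findall` drops the full match and keeps group 1 from each hit.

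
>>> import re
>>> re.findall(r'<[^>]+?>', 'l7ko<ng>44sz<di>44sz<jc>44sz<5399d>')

['<ng>', '<di>', '<jc>', '<5399d>']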